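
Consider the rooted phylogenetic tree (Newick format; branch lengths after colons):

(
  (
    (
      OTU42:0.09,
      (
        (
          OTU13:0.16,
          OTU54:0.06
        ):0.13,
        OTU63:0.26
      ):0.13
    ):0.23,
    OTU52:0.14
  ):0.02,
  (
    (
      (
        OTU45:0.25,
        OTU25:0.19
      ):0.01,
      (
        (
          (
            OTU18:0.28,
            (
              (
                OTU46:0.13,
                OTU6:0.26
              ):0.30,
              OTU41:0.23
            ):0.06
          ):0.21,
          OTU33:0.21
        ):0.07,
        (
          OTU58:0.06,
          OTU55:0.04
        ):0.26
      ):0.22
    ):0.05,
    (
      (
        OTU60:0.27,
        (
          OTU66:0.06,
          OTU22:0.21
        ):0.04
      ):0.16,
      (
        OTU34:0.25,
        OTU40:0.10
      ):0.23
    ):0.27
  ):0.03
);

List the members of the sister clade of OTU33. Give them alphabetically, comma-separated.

OTU18, OTU41, OTU46, OTU6

OTU33 attaches to the tree at the node subtending ((OTU18,((OTU46,OTU6),OTU41)),OTU33).
The other lineage descending from that same node — the sister group — is (OTU18,((OTU46,OTU6),OTU41)); its 4 tips in alphabetical order are the answer.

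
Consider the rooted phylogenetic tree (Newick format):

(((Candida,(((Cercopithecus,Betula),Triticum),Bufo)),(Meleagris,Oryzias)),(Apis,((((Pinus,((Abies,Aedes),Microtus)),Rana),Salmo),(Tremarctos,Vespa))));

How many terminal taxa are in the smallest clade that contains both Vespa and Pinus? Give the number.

8

The MRCA of Vespa and Pinus is the node subtending ((((Pinus,((Abies,Aedes),Microtus)),Rana),Salmo),(Tremarctos,Vespa)).
That clade contains 8 terminal taxa: Abies, Aedes, Microtus, Pinus, Rana, Salmo, Tremarctos, Vespa.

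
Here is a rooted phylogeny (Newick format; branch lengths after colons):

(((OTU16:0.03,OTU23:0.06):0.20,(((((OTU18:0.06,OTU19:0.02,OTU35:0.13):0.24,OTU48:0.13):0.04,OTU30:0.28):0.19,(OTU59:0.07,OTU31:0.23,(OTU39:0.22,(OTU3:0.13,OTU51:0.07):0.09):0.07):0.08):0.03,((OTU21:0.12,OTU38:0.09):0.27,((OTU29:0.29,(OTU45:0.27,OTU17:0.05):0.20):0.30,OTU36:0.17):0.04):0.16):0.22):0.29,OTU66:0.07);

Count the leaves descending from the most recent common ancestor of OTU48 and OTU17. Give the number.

The MRCA of OTU48 and OTU17 is the node subtending (((((OTU18,OTU19,OTU35),OTU48),OTU30),(OTU59,OTU31,(OTU39,(OTU3,OTU51)))),((OTU21,OTU38),((OTU29,(OTU45,OTU17)),OTU36))).
That clade contains 16 terminal taxa: OTU17, OTU18, OTU19, OTU21, OTU29, OTU3, OTU30, OTU31, OTU35, OTU36, OTU38, OTU39, OTU45, OTU48, OTU51, OTU59.

16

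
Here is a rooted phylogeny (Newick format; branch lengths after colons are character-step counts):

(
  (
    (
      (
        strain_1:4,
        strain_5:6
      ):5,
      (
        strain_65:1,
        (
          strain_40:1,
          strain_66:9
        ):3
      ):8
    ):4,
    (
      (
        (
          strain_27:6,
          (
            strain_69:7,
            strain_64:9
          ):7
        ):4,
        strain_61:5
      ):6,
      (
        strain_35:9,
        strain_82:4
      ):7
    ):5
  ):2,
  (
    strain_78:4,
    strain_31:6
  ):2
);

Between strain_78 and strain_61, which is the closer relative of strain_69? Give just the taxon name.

strain_61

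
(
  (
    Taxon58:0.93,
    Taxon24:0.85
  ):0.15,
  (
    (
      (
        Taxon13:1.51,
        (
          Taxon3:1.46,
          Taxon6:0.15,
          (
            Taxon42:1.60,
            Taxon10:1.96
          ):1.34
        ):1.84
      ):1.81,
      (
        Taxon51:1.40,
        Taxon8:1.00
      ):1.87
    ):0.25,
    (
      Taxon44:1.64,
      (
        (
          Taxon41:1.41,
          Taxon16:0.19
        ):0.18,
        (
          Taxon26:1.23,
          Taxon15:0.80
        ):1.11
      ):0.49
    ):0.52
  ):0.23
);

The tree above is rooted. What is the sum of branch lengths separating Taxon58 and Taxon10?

The path runs Taxon58 → … → MRCA → … → Taxon10; the MRCA is the root of the tree.
Branch lengths along that path: 0.93 + 0.15 + 0.23 + 0.25 + 1.81 + 1.84 + 1.34 + 1.96 = 8.51.

8.51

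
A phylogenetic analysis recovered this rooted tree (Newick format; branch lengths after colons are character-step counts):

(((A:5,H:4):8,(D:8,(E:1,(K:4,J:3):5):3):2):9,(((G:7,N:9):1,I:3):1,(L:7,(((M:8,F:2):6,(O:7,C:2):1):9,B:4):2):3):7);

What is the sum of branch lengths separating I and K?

34

The path runs I → … → MRCA → … → K; the MRCA is the root of the tree.
Branch lengths along that path: 3 + 1 + 7 + 9 + 2 + 3 + 5 + 4 = 34.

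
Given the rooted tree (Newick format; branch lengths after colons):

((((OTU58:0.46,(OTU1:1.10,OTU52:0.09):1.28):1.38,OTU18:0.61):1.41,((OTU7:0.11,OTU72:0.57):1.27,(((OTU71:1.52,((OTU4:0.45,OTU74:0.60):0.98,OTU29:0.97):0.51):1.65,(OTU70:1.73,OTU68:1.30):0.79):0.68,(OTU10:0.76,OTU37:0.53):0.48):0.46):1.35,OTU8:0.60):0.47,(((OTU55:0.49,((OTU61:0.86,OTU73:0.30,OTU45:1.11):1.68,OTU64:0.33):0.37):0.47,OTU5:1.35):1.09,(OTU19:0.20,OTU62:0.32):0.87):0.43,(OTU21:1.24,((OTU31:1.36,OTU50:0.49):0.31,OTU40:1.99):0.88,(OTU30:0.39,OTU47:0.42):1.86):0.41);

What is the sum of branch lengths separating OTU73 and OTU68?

The path runs OTU73 → … → MRCA → … → OTU68; the MRCA is the root of the tree.
Branch lengths along that path: 0.30 + 1.68 + 0.37 + 0.47 + 1.09 + 0.43 + 0.47 + 1.35 + 0.46 + 0.68 + 0.79 + 1.30 = 9.39.

9.39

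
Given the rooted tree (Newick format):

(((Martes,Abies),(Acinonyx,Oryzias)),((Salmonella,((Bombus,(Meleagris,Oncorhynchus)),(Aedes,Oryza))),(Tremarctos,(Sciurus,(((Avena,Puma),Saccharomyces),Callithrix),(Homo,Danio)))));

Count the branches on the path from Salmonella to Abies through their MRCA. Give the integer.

The MRCA of Salmonella and Abies is the root of the tree.
From Salmonella up to that node: 3 branches. From Abies up to the same node: 3 branches. Total: 3 + 3 = 6.

6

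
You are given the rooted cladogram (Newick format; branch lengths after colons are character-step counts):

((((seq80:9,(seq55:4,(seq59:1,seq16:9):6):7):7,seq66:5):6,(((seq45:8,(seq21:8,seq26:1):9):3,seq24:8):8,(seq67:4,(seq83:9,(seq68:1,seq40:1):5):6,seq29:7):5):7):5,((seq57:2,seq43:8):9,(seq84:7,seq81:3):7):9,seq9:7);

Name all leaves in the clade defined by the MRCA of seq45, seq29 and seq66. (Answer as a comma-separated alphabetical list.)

Tracing seq45: it sits inside (seq45,(seq21,seq26)).
Tracing seq29: it sits inside (seq67,(seq83,(seq68,seq40)),seq29).
Tracing seq66: it sits inside ((seq80,(seq55,(seq59,seq16))),seq66).
The smallest clade enclosing all 3 is (((seq80,(seq55,(seq59,seq16))),seq66),(((seq45,(seq21,seq26)),seq24),(seq67,(seq83,(seq68,seq40)),seq29))); the answer is its 14 terminal taxa in alphabetical order.

seq16, seq21, seq24, seq26, seq29, seq40, seq45, seq55, seq59, seq66, seq67, seq68, seq80, seq83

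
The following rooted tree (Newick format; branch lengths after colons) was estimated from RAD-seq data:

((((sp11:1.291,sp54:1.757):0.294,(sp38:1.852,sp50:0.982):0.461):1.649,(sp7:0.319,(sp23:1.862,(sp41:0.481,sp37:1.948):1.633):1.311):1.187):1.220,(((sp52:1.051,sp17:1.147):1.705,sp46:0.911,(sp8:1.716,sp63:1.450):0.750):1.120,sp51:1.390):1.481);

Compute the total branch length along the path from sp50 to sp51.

The path runs sp50 → … → MRCA → … → sp51; the MRCA is the root of the tree.
Branch lengths along that path: 0.982 + 0.461 + 1.649 + 1.220 + 1.481 + 1.390 = 7.183.

7.183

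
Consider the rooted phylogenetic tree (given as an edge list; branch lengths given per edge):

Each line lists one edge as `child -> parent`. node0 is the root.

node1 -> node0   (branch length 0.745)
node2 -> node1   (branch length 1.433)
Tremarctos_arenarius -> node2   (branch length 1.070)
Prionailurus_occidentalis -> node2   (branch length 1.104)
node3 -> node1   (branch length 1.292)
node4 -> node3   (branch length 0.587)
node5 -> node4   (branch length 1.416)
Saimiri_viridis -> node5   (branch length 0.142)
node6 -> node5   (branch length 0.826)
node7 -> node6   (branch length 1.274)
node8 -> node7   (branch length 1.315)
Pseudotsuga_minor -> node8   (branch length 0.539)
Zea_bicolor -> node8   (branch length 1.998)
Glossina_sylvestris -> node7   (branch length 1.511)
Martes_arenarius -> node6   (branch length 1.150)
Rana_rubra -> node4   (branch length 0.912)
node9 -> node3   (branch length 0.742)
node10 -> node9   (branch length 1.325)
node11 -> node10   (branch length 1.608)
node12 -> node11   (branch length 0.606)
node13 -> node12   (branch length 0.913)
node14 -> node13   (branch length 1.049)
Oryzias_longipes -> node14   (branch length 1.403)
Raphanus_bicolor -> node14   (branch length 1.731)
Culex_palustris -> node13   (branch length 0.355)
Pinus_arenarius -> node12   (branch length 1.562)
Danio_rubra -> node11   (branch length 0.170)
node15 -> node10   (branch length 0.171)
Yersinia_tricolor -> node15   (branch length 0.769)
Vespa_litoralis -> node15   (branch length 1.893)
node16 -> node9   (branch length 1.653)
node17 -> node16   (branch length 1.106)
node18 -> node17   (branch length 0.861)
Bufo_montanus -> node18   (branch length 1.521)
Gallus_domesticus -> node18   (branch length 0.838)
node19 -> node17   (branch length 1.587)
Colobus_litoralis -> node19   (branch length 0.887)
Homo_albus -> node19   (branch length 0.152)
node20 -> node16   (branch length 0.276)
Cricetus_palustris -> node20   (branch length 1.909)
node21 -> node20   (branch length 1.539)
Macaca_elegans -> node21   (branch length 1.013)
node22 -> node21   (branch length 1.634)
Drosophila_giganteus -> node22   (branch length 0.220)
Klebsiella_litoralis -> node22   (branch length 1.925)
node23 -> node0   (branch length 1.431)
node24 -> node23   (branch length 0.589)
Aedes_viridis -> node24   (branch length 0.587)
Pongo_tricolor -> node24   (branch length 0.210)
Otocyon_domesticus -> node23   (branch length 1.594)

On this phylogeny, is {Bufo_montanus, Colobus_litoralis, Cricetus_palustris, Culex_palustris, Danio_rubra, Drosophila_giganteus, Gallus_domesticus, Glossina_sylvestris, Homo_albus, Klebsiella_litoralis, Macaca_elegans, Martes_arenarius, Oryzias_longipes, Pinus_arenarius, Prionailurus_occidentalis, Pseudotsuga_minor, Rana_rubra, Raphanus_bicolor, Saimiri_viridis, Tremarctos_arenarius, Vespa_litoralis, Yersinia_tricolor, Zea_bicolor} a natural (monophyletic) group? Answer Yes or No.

The most recent common ancestor of these taxa subtends ((Tremarctos_arenarius,Prionailurus_occidentalis),(((Saimiri_viridis,(((Pseudotsuga_minor,Zea_bicolor),Glossina_sylvestris),Martes_arenarius)),Rana_rubra),((((((Oryzias_longipes,Raphanus_bicolor),Culex_palustris),Pinus_arenarius),Danio_rubra),(Yersinia_tricolor,Vespa_litoralis)),(((Bufo_montanus,Gallus_domesticus),(Colobus_litoralis,Homo_albus)),(Cricetus_palustris,(Macaca_elegans,(Drosophila_giganteus,Klebsiella_litoralis))))))).
That clade has exactly 23 tips — every listed taxon and nothing else — so the group is monophyletic.

Yes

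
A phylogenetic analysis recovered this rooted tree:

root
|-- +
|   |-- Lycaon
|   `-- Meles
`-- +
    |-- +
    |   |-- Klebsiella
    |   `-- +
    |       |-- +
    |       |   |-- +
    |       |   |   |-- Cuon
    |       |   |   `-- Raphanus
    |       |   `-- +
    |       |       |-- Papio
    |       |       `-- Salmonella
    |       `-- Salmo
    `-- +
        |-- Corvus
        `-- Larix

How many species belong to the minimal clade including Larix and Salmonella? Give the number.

8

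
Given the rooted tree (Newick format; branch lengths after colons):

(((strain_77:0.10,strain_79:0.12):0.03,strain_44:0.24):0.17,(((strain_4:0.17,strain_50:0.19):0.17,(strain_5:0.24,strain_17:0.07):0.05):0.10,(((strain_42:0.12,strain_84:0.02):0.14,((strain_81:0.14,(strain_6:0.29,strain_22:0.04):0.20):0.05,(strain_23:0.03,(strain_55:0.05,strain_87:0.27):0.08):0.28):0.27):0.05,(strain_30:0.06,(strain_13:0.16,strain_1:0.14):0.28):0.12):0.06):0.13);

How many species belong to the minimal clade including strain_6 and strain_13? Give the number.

The MRCA of strain_6 and strain_13 is the node subtending (((strain_42,strain_84),((strain_81,(strain_6,strain_22)),(strain_23,(strain_55,strain_87)))),(strain_30,(strain_13,strain_1))).
That clade contains 11 terminal taxa: strain_1, strain_13, strain_22, strain_23, strain_30, strain_42, strain_55, strain_6, strain_81, strain_84, strain_87.

11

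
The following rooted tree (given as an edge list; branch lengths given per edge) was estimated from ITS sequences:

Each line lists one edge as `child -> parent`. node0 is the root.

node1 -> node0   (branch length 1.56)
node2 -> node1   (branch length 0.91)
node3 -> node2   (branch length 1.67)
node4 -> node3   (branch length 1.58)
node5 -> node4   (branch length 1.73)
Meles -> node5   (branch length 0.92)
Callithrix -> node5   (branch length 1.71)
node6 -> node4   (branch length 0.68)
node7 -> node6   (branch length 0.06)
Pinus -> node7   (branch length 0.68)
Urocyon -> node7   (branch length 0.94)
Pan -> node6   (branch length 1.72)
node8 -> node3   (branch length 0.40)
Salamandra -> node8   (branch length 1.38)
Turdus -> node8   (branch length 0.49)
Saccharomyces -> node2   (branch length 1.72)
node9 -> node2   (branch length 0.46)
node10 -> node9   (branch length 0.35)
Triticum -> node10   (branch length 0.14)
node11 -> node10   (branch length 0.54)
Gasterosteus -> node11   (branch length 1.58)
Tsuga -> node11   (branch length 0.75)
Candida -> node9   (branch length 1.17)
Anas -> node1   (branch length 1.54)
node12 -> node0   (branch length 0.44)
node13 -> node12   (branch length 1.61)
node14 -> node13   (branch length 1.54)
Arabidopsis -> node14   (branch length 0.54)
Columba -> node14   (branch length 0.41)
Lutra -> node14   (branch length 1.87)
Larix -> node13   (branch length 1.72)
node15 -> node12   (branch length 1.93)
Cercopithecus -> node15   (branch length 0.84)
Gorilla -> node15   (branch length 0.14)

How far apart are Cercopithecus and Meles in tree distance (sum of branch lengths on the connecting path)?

11.58

The path runs Cercopithecus → … → MRCA → … → Meles; the MRCA is the root of the tree.
Branch lengths along that path: 0.84 + 1.93 + 0.44 + 1.56 + 0.91 + 1.67 + 1.58 + 1.73 + 0.92 = 11.58.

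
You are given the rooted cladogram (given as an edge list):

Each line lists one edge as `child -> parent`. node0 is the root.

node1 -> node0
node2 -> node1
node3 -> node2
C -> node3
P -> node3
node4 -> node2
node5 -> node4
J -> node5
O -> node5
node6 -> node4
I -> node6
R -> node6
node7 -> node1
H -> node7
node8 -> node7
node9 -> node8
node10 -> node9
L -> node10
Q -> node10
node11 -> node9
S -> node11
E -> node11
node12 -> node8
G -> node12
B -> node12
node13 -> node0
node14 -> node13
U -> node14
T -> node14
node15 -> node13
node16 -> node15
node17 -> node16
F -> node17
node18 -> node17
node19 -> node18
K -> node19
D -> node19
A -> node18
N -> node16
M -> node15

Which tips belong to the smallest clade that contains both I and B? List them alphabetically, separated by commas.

B, C, E, G, H, I, J, L, O, P, Q, R, S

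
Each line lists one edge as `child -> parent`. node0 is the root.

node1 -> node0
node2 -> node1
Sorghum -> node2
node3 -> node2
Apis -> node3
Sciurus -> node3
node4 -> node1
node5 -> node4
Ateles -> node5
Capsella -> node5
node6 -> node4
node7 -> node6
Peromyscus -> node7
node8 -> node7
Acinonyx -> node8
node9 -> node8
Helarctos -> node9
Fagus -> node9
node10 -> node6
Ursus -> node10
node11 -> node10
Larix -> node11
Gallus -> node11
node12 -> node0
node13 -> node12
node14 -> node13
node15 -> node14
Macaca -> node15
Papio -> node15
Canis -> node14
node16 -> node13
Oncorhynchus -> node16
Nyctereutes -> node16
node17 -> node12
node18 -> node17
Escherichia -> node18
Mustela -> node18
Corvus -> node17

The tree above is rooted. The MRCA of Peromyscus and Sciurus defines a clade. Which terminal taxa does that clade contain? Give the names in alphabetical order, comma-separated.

Tracing Peromyscus: it sits inside (Peromyscus,(Acinonyx,(Helarctos,Fagus))).
Tracing Sciurus: it sits inside (Apis,Sciurus).
The smallest clade enclosing both is ((Sorghum,(Apis,Sciurus)),((Ateles,Capsella),((Peromyscus,(Acinonyx,(Helarctos,Fagus))),(Ursus,(Larix,Gallus))))); the answer is its 12 terminal taxa in alphabetical order.

Acinonyx, Apis, Ateles, Capsella, Fagus, Gallus, Helarctos, Larix, Peromyscus, Sciurus, Sorghum, Ursus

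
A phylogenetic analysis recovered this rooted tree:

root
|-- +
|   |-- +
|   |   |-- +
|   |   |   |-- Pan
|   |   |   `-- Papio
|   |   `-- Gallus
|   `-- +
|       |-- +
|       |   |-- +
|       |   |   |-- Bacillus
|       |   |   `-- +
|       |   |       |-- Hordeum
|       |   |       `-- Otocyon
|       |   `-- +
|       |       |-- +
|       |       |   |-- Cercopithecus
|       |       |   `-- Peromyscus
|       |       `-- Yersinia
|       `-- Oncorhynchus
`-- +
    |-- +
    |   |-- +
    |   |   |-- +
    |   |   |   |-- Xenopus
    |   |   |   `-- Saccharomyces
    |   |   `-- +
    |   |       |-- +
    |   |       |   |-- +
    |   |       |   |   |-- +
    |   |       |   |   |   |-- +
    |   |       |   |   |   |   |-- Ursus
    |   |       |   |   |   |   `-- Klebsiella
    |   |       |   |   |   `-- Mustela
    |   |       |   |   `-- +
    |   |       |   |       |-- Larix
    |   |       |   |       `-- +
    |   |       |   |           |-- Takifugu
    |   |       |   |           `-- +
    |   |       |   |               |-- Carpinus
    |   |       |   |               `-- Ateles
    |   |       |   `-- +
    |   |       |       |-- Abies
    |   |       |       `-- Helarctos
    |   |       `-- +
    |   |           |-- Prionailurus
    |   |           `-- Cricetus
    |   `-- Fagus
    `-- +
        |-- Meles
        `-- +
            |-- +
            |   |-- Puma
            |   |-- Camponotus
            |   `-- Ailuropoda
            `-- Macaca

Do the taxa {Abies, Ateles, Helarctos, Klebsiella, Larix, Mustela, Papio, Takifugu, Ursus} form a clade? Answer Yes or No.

The MRCA of the listed taxa is the root, so the smallest clade containing them is the whole tree.
That clade also contains Ailuropoda, Bacillus, Camponotus, Carpinus, Cercopithecus, Cricetus, Fagus, Gallus, Hordeum, Macaca, Meles, Oncorhynchus, Otocyon, Pan, Peromyscus, Prionailurus, Puma, Saccharomyces, Xenopus, Yersinia, which are not in the proposed group, so the group is not monophyletic.

No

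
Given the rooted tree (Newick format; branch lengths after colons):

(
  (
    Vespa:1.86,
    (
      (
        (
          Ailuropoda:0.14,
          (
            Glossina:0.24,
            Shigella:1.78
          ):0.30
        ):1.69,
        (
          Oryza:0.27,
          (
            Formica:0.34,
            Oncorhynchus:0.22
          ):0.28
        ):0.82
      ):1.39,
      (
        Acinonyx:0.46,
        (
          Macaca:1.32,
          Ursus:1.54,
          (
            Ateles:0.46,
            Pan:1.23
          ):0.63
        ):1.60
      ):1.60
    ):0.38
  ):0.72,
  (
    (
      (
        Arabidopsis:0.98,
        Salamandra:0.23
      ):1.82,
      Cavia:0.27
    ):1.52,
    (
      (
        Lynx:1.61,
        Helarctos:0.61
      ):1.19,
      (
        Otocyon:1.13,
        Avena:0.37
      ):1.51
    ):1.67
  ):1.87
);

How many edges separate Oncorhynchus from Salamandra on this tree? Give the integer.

10

The MRCA of Oncorhynchus and Salamandra is the root of the tree.
From Oncorhynchus up to that node: 6 branches. From Salamandra up to the same node: 4 branches. Total: 6 + 4 = 10.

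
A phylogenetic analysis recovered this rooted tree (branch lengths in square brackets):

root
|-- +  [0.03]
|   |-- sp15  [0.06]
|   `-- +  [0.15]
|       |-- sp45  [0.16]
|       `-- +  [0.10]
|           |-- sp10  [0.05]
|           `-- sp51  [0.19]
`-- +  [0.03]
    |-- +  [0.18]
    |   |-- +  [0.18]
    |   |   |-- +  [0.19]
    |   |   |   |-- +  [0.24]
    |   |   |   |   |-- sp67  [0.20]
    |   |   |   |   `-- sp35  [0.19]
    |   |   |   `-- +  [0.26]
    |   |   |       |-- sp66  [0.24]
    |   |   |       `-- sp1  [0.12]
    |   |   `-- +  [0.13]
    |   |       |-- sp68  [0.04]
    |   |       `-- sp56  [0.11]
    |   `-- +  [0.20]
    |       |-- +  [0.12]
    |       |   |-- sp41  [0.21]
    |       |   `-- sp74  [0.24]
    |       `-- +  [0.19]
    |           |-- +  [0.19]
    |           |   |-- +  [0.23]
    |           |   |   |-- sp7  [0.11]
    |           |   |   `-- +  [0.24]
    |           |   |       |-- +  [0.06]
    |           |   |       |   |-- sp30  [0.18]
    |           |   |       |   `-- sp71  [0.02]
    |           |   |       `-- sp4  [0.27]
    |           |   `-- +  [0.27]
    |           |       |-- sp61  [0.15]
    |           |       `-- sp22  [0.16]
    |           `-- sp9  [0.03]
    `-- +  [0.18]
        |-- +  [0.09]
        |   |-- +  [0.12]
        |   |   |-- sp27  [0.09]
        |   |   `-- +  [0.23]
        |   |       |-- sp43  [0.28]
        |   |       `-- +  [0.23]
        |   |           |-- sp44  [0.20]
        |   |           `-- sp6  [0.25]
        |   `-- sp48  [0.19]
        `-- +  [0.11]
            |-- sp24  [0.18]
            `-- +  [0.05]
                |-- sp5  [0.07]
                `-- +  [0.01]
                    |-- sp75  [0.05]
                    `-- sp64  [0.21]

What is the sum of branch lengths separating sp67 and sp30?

2.10

The path runs sp67 → … → MRCA → … → sp30; the MRCA is the node subtending ((((sp67,sp35),(sp66,sp1)),(sp68,sp56)),((sp41,sp74),(((sp7,((sp30,sp71),sp4)),(sp61,sp22)),sp9))).
Branch lengths along that path: 0.20 + 0.24 + 0.19 + 0.18 + 0.20 + 0.19 + 0.19 + 0.23 + 0.24 + 0.06 + 0.18 = 2.10.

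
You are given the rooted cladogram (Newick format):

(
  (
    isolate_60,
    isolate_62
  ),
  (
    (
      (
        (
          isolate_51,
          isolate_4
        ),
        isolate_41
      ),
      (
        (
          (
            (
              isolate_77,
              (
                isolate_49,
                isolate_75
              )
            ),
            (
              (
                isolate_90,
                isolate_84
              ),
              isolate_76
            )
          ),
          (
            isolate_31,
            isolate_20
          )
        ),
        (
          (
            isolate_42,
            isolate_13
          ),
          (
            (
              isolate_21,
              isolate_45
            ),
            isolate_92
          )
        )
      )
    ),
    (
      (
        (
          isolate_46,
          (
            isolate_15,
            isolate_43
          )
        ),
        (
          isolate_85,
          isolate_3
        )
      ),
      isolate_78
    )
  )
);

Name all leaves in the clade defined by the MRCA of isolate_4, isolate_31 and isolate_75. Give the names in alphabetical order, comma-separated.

isolate_13, isolate_20, isolate_21, isolate_31, isolate_4, isolate_41, isolate_42, isolate_45, isolate_49, isolate_51, isolate_75, isolate_76, isolate_77, isolate_84, isolate_90, isolate_92

Tracing isolate_4: it sits inside (isolate_51,isolate_4).
Tracing isolate_31: it sits inside (isolate_31,isolate_20).
Tracing isolate_75: it sits inside (isolate_49,isolate_75).
The smallest clade enclosing all 3 is (((isolate_51,isolate_4),isolate_41),((((isolate_77,(isolate_49,isolate_75)),((isolate_90,isolate_84),isolate_76)),(isolate_31,isolate_20)),((isolate_42,isolate_13),((isolate_21,isolate_45),isolate_92)))); the answer is its 16 terminal taxa in alphabetical order.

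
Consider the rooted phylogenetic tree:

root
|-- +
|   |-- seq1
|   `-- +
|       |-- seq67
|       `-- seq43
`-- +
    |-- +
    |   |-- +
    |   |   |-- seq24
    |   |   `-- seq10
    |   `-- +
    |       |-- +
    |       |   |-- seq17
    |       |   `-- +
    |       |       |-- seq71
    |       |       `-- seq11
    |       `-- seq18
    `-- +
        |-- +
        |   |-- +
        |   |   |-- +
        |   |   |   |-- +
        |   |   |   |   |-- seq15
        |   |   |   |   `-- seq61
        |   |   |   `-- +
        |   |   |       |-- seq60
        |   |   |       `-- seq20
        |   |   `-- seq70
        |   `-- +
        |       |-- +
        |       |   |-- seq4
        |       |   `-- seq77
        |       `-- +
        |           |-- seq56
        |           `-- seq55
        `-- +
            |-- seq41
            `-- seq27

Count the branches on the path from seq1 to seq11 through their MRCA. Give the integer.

The MRCA of seq1 and seq11 is the root of the tree.
From seq1 up to that node: 2 branches. From seq11 up to the same node: 6 branches. Total: 2 + 6 = 8.

8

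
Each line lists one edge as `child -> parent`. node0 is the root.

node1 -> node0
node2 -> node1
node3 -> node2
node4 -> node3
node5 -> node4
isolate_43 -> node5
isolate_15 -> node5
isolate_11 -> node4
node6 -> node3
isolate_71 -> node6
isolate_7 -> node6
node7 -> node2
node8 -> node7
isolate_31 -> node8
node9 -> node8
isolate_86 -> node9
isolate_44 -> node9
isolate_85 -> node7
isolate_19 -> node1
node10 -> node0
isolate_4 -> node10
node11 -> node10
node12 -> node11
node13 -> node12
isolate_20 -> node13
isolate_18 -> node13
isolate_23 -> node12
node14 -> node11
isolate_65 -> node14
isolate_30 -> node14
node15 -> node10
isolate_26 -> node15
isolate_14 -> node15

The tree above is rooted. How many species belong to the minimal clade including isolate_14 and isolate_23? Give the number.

8

The MRCA of isolate_14 and isolate_23 is the node subtending (isolate_4,(((isolate_20,isolate_18),isolate_23),(isolate_65,isolate_30)),(isolate_26,isolate_14)).
That clade contains 8 terminal taxa: isolate_14, isolate_18, isolate_20, isolate_23, isolate_26, isolate_30, isolate_4, isolate_65.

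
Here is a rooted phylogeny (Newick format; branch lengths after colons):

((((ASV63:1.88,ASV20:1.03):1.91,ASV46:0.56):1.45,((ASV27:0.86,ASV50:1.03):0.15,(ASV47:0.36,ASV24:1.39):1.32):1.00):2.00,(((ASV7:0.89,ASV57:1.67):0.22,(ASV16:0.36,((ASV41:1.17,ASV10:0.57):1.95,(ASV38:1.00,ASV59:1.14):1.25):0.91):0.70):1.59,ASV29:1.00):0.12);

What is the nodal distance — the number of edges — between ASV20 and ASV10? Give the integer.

10

The MRCA of ASV20 and ASV10 is the root of the tree.
From ASV20 up to that node: 4 branches. From ASV10 up to the same node: 6 branches. Total: 4 + 6 = 10.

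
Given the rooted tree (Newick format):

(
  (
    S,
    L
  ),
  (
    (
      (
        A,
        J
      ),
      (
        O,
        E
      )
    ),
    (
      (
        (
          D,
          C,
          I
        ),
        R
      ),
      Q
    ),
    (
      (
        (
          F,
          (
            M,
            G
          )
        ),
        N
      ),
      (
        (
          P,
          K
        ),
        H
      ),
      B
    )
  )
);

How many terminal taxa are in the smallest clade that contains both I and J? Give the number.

The MRCA of I and J is the node subtending (((A,J),(O,E)),(((D,C,I),R),Q),(((F,(M,G)),N),((P,K),H),B)).
That clade contains 17 terminal taxa: A, B, C, D, E, F, G, H, I, J, K, M, N, O, P, Q, R.

17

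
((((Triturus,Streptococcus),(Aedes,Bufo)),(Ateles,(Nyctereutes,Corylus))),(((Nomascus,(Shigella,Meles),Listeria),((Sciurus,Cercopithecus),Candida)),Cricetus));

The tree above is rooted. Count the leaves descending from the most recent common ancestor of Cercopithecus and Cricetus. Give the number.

The MRCA of Cercopithecus and Cricetus is the node subtending (((Nomascus,(Shigella,Meles),Listeria),((Sciurus,Cercopithecus),Candida)),Cricetus).
That clade contains 8 terminal taxa: Candida, Cercopithecus, Cricetus, Listeria, Meles, Nomascus, Sciurus, Shigella.

8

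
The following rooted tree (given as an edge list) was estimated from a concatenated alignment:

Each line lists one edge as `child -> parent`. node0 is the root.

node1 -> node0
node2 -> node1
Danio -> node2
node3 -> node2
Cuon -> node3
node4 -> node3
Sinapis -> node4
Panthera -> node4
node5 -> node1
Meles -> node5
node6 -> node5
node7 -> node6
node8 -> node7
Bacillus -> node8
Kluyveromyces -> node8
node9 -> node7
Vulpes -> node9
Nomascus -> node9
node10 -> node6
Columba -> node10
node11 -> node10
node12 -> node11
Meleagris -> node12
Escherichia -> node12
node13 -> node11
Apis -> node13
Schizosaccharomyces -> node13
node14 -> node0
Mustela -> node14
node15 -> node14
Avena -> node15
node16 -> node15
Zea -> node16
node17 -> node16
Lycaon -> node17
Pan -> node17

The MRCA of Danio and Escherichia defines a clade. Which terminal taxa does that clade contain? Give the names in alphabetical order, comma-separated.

Apis, Bacillus, Columba, Cuon, Danio, Escherichia, Kluyveromyces, Meleagris, Meles, Nomascus, Panthera, Schizosaccharomyces, Sinapis, Vulpes

Tracing Danio: it sits inside (Danio,(Cuon,(Sinapis,Panthera))).
Tracing Escherichia: it sits inside (Meleagris,Escherichia).
The smallest clade enclosing both is ((Danio,(Cuon,(Sinapis,Panthera))),(Meles,(((Bacillus,Kluyveromyces),(Vulpes,Nomascus)),(Columba,((Meleagris,Escherichia),(Apis,Schizosaccharomyces)))))); the answer is its 14 terminal taxa in alphabetical order.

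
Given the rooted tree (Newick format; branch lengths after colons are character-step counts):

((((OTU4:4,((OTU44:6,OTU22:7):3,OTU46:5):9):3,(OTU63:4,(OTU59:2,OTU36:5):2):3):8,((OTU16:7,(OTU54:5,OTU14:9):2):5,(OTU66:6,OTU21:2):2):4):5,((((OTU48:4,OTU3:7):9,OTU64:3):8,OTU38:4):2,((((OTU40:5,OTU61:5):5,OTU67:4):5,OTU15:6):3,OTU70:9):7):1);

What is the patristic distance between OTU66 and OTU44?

41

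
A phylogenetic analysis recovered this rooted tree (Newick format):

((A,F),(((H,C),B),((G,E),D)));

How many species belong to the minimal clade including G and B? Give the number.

The MRCA of G and B is the node subtending (((H,C),B),((G,E),D)).
That clade contains 6 terminal taxa: B, C, D, E, G, H.

6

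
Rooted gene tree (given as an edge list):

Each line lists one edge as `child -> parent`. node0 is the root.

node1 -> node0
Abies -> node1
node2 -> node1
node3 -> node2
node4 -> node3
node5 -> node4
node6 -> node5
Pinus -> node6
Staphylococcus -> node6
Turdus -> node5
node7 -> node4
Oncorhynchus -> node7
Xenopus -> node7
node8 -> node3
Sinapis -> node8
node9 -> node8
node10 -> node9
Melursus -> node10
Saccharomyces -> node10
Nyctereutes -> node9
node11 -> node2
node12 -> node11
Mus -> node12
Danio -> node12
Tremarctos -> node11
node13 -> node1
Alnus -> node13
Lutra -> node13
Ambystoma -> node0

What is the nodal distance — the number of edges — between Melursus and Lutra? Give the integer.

The MRCA of Melursus and Lutra is the node subtending (Abies,(((((Pinus,Staphylococcus),Turdus),(Oncorhynchus,Xenopus)),(Sinapis,((Melursus,Saccharomyces),Nyctereutes))),((Mus,Danio),Tremarctos)),(Alnus,Lutra)).
From Melursus up to that node: 6 branches. From Lutra up to the same node: 2 branches. Total: 6 + 2 = 8.

8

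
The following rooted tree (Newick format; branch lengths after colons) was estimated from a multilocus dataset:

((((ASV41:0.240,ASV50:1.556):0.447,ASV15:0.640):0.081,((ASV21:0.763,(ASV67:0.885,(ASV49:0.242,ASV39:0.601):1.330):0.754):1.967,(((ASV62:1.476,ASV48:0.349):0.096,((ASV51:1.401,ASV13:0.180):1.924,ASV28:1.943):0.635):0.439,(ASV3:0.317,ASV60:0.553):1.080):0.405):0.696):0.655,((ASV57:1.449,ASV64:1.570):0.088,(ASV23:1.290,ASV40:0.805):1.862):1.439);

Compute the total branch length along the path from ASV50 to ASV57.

5.715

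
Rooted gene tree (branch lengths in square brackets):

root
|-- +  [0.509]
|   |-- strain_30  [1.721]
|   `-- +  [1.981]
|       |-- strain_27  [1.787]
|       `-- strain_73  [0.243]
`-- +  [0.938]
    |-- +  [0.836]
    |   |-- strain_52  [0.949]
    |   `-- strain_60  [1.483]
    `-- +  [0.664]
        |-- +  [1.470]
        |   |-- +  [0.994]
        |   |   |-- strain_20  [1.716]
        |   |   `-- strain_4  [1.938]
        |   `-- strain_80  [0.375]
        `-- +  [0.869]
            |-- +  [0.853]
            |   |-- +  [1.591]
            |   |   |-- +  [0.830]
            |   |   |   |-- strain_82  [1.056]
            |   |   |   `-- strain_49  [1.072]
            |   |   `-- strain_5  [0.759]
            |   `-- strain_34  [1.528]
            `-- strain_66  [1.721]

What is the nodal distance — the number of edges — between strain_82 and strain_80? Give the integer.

The MRCA of strain_82 and strain_80 is the node subtending (((strain_20,strain_4),strain_80),((((strain_82,strain_49),strain_5),strain_34),strain_66)).
From strain_82 up to that node: 5 branches. From strain_80 up to the same node: 2 branches. Total: 5 + 2 = 7.

7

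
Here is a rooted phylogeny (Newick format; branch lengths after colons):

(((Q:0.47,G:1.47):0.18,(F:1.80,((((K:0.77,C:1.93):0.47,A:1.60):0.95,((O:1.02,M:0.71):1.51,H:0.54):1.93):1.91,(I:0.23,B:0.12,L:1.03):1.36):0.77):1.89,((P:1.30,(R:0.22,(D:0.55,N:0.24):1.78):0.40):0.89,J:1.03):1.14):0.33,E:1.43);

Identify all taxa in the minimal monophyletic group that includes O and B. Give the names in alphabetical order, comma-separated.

Tracing O: it sits inside (O,M).
Tracing B: it sits inside (I,B,L).
The smallest clade enclosing both is ((((K,C),A),((O,M),H)),(I,B,L)); the answer is its 9 terminal taxa in alphabetical order.

A, B, C, H, I, K, L, M, O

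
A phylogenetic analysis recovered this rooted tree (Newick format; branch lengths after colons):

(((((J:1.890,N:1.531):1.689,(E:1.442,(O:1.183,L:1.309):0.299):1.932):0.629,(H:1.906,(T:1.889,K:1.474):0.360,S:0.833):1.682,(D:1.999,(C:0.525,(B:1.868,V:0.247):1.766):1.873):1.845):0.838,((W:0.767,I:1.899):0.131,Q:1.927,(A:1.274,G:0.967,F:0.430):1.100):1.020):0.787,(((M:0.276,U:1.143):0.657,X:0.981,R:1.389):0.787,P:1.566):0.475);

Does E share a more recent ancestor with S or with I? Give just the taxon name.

S

The MRCA of E and S subtends (((J,N),(E,(O,L))),(H,(T,K),S),(D,(C,(B,V)))) (13 taxa).
The MRCA of E and I subtends ((((J,N),(E,(O,L))),(H,(T,K),S),(D,(C,(B,V)))),((W,I),Q,(A,G,F))) (19 taxa).
The first is nested inside the second, so E shares a more recent common ancestor with S.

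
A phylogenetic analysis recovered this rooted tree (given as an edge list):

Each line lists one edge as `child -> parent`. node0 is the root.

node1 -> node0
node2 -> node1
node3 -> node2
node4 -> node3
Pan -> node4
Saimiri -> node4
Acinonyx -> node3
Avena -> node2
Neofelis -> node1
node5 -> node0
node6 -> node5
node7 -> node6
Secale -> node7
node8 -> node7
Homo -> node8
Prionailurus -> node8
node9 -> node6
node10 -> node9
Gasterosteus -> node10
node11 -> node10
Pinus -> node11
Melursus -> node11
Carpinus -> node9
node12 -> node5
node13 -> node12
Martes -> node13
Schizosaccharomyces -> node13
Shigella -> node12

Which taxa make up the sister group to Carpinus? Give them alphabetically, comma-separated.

Gasterosteus, Melursus, Pinus

Carpinus attaches to the tree at the node subtending ((Gasterosteus,(Pinus,Melursus)),Carpinus).
The other lineage descending from that same node — the sister group — is (Gasterosteus,(Pinus,Melursus)); its 3 tips in alphabetical order are the answer.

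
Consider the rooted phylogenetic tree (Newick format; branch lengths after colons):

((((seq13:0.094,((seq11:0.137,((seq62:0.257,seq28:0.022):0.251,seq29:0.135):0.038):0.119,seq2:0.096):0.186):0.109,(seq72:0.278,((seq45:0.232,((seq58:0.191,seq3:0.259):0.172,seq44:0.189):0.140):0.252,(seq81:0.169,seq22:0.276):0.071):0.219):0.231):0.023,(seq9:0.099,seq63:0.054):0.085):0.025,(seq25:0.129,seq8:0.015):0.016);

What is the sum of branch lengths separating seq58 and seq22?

1.102

The path runs seq58 → … → MRCA → … → seq22; the MRCA is the node subtending ((seq45,((seq58,seq3),seq44)),(seq81,seq22)).
Branch lengths along that path: 0.191 + 0.172 + 0.140 + 0.252 + 0.071 + 0.276 = 1.102.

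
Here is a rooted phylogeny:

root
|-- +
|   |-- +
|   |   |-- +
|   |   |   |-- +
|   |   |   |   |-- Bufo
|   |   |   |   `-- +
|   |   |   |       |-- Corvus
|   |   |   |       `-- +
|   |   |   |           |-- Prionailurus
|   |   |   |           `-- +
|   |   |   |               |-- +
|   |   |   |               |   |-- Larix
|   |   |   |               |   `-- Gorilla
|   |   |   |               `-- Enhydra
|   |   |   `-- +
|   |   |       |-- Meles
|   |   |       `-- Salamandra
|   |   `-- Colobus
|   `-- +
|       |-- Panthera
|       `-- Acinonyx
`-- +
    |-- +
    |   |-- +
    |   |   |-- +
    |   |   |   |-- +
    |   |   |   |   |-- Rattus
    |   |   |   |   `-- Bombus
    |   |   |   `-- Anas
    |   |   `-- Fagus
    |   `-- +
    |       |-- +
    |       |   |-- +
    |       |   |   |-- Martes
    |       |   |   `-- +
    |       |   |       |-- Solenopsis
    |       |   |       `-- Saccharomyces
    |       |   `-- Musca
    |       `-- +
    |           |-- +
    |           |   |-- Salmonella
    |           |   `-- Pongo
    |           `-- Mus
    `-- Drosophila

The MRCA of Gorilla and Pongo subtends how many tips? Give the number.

The MRCA of Gorilla and Pongo is the root, so the clade is the entire tree.
That clade contains 23 terminal taxa: Acinonyx, Anas, Bombus, Bufo, Colobus, Corvus, Drosophila, Enhydra, Fagus, Gorilla, Larix, Martes, Meles, Mus, Musca, Panthera, Pongo, Prionailurus, Rattus, Saccharomyces, Salamandra, Salmonella, Solenopsis.

23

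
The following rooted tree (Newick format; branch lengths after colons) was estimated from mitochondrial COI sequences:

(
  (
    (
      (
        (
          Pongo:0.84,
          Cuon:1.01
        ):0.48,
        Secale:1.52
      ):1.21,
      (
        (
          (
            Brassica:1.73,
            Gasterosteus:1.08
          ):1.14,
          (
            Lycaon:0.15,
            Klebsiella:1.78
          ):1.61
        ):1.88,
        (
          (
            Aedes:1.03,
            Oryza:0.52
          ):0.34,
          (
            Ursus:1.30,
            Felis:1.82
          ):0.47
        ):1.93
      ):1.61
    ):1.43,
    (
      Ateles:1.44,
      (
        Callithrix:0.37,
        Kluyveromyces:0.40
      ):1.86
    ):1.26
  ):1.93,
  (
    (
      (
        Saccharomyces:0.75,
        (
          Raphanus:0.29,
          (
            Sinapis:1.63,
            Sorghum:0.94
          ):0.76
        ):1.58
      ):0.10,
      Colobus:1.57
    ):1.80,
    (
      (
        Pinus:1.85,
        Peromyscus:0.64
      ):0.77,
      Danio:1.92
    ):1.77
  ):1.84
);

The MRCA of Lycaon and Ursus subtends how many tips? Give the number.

The MRCA of Lycaon and Ursus is the node subtending (((Brassica,Gasterosteus),(Lycaon,Klebsiella)),((Aedes,Oryza),(Ursus,Felis))).
That clade contains 8 terminal taxa: Aedes, Brassica, Felis, Gasterosteus, Klebsiella, Lycaon, Oryza, Ursus.

8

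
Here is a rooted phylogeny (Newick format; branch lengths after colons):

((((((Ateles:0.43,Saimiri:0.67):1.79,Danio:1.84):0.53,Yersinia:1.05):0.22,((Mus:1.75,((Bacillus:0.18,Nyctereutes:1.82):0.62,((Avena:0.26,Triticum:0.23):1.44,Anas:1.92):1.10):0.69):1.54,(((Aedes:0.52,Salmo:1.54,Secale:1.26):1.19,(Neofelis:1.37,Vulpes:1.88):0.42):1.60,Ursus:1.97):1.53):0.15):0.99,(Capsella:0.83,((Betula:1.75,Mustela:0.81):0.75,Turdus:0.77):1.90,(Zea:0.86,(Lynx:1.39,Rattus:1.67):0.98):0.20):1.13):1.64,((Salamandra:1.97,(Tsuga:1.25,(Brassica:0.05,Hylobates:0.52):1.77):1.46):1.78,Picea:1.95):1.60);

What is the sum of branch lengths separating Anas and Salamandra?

13.38

The path runs Anas → … → MRCA → … → Salamandra; the MRCA is the root of the tree.
Branch lengths along that path: 1.92 + 1.10 + 0.69 + 1.54 + 0.15 + 0.99 + 1.64 + 1.60 + 1.78 + 1.97 = 13.38.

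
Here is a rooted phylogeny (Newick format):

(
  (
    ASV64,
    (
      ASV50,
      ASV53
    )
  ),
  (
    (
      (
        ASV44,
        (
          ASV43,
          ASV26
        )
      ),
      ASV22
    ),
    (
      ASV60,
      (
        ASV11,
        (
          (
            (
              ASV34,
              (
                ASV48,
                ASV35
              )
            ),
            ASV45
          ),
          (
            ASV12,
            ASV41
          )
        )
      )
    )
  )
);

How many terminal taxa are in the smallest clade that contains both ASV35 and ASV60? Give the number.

8

The MRCA of ASV35 and ASV60 is the node subtending (ASV60,(ASV11,(((ASV34,(ASV48,ASV35)),ASV45),(ASV12,ASV41)))).
That clade contains 8 terminal taxa: ASV11, ASV12, ASV34, ASV35, ASV41, ASV45, ASV48, ASV60.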